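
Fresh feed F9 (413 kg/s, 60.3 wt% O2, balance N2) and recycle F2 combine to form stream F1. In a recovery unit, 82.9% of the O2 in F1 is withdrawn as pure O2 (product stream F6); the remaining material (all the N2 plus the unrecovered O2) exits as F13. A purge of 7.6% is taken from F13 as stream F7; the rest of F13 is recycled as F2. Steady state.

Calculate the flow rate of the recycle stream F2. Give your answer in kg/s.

N2 enters only via F9 and leaves only via the purge: 413×0.397 = 0.076×(N2 in F13), and the recovery unit passes all N2, so N2 in F1 = N2 in F13 = 2157.4 kg/s.
O2 in F1: m_A = 413×0.603 + (1−0.076)·(1−0.829)·m_A, so m_A = 249.04/0.8420 = 295.77 kg/s.
F13 = (1−0.829)×295.77 + 2157.4 = 2208 kg/s.
Recycle F2 = (1−0.076)×2208 = 2040.2 kg/s.

2040 kg/s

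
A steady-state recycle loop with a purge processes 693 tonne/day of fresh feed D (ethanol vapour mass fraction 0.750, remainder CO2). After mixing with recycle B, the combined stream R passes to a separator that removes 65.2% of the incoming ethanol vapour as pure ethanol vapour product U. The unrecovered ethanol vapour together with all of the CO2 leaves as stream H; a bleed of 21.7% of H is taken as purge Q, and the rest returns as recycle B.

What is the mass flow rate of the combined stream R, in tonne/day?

1513 tonne/day

CO2 enters only via D and leaves only via the purge: 693×0.250 = 0.217×(CO2 in H), and the separator passes all CO2, so CO2 in R = CO2 in H = 798.39 tonne/day.
ethanol vapour in R: m_A = 693×0.750 + (1−0.217)·(1−0.652)·m_A, so m_A = 519.75/0.7275 = 714.42 tonne/day.
R = 714.42 + 798.39 = 1512.8 tonne/day.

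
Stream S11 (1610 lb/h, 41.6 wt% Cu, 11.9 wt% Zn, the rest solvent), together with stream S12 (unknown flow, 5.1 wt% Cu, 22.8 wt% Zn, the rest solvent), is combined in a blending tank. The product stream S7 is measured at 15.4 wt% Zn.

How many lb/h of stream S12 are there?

761.5 lb/h

Let S12 be the unknown flow. Total out = 1610 + S12.
Zn balance: 191.59 + 0.228·S12 = 0.154·(1610 + S12)
(0.228 − 0.154)·S12 = 0.154×1610 − 191.59 = 56.35
S12 = 56.35 / 0.074 = 761.49 lb/h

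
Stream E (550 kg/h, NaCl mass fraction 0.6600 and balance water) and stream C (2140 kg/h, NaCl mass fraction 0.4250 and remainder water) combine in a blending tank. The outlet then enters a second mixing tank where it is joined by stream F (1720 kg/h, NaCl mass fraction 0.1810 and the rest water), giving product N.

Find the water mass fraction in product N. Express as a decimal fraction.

Overall, product flow = 4410 kg/h.
water in = 550×0.340 + 2140×0.575 + 1720×0.819 = 2826.2 kg/h.
water fraction in N = 0.6409.

0.6409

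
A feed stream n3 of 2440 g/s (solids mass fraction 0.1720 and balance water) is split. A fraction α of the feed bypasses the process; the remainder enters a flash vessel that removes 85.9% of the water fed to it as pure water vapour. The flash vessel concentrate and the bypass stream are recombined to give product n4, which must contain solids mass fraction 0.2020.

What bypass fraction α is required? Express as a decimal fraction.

All 2440×0.172 = 419.68 g/s of solids reaches n4, so n4 = 419.68/0.202 = 2077.6 g/s and vapour = 362.38 g/s.
The evaporator receives (1−α)·2440 of feed at 0.828 water and removes 0.859 of that water:
0.859×0.828×(1−α)×2440 = 362.38
(1−α) = 362.38/1735.5 = 0.2088;  α = 0.7912.

0.791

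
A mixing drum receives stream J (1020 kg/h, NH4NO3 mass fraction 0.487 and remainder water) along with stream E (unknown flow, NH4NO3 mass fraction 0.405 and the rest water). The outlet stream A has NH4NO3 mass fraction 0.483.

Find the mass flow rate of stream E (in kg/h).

Let E be the unknown flow. Total out = 1020 + E.
NH4NO3 balance: 496.74 + 0.405·E = 0.483·(1020 + E)
(0.405 − 0.483)·E = 0.483×1020 − 496.74 = -4.08
E = -4.08 / -0.078 = 52.308 kg/h

52.31 kg/h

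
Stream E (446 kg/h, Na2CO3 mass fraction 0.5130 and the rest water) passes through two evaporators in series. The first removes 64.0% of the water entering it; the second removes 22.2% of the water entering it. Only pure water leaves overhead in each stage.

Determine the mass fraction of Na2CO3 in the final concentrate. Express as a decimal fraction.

0.7900

water in feed = 446×0.487 = 217.2 kg/h.
After stage 1: water left = (1−0.640)×217.2 = 78.193; stream total = 306.99 kg/h.
After stage 2: water left = (1−0.222)×78.193 = 60.834; final concentrate = 289.63 kg/h.
Na2CO3 fraction = 228.8/289.63 = 0.7900.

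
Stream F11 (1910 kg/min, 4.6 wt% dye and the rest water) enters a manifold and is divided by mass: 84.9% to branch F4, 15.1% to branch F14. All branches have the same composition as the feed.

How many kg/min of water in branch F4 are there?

Branch F4 total = 0.849×1910 = 1621.6 kg/min.
water in F4 = 0.954×1621.6 = 1547 kg/min.

1547 kg/min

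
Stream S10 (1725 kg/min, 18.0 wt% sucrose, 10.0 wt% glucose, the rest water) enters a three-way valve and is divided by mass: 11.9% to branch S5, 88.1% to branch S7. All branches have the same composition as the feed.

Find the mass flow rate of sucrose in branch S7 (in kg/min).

273.6 kg/min

Branch S7 total = 0.881×1725 = 1519.7 kg/min.
sucrose in S7 = 0.180×1519.7 = 273.55 kg/min.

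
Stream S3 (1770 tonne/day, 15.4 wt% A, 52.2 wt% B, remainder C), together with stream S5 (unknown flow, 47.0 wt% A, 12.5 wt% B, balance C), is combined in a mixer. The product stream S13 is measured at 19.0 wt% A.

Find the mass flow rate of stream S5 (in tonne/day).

227.6 tonne/day

Let S5 be the unknown flow. Total out = 1770 + S5.
A balance: 272.58 + 0.470·S5 = 0.190·(1770 + S5)
(0.470 − 0.190)·S5 = 0.190×1770 − 272.58 = 63.72
S5 = 63.72 / 0.280 = 227.57 tonne/day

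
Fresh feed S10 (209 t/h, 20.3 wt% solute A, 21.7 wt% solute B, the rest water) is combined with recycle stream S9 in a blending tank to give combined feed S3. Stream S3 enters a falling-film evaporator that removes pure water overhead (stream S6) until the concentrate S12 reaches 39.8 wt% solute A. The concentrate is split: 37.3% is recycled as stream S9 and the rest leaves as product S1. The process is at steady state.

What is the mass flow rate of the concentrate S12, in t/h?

Overall solute A balance (none leaves overhead): solute A in fresh feed = solute A in product, i.e. 209×0.203 = (1−0.373)·S12·0.398.
S12 = 42.427/(0.398×0.627) = 170.02 t/h.

170 t/h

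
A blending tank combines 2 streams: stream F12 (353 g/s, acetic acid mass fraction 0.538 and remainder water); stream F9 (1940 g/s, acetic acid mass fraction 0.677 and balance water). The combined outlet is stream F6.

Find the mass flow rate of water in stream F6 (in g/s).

789.7 g/s

water out = water in = 353×0.462 + 1940×0.323 = 789.71 g/s.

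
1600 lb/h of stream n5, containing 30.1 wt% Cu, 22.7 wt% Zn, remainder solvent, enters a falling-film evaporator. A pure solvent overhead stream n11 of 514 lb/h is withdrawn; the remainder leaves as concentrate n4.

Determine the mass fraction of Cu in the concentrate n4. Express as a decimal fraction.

0.4435

Cu is not removed: 1600×0.301 = 481.6 lb/h of Cu enters n4.
Concentrate = 1600 − 514 = 1086 lb/h.
Mass fraction = 481.6/1086 = 0.4435.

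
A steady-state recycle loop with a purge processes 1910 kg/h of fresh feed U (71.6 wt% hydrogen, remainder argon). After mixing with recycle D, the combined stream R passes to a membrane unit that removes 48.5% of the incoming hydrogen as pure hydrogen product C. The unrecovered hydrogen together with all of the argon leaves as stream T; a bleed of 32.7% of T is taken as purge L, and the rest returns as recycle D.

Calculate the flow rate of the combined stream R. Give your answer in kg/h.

3752 kg/h

argon enters only via U and leaves only via the purge: 1910×0.284 = 0.327×(argon in T), and the membrane unit passes all argon, so argon in R = argon in T = 1658.8 kg/h.
hydrogen in R: m_A = 1910×0.716 + (1−0.327)·(1−0.485)·m_A, so m_A = 1367.6/0.6534 = 2093 kg/h.
R = 2093 + 1658.8 = 3751.8 kg/h.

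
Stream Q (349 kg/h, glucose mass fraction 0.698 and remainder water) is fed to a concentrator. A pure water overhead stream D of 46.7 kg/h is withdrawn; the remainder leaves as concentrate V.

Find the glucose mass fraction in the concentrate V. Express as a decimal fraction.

0.806

glucose is not removed: 349×0.698 = 243.6 kg/h of glucose enters V.
Concentrate = 349 − 46.7 = 302.3 kg/h.
Mass fraction = 243.6/302.3 = 0.806.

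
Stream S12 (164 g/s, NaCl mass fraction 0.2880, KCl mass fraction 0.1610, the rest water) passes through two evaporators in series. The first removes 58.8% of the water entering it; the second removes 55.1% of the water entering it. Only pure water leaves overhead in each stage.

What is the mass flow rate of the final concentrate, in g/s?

water in feed = 164×0.551 = 90.364 g/s.
After stage 1: water left = (1−0.588)×90.364 = 37.23; stream total = 110.87 g/s.
After stage 2: water left = (1−0.551)×37.23 = 16.716; final concentrate = 90.352 g/s.

90.35 g/s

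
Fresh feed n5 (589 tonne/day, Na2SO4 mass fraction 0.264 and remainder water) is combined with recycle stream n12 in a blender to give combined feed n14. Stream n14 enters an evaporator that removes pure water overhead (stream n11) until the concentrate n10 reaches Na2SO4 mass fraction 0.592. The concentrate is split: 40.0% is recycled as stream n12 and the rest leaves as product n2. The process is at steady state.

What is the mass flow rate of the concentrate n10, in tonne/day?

Overall Na2SO4 balance (none leaves overhead): Na2SO4 in fresh feed = Na2SO4 in product, i.e. 589×0.264 = (1−0.400)·n10·0.592.
n10 = 155.5/(0.592×0.600) = 437.77 tonne/day.

437.8 tonne/day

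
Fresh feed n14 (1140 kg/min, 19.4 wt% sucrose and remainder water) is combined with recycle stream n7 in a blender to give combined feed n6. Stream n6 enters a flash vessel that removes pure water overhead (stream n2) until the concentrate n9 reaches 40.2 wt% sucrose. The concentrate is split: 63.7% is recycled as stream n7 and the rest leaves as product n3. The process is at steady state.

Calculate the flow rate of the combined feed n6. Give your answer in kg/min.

Overall sucrose balance (none leaves overhead): sucrose in fresh feed = sucrose in product, i.e. 1140×0.194 = (1−0.637)·n9·0.402.
n9 = 221.16/(0.402×0.363) = 1515.6 kg/min.
Recycle n7 = 0.637×1515.6 = 965.41 kg/min.
Combined feed n6 = 1140 + 965.41 = 2105.4 kg/min.

2105 kg/min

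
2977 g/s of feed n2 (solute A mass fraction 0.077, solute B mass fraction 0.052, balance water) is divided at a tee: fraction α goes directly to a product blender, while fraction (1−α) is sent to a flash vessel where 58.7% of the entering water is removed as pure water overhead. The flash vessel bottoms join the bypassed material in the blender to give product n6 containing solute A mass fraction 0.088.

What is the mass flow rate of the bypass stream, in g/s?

2249 g/s

All 2977×0.077 = 229.23 g/s of solute A reaches n6, so n6 = 229.23/0.088 = 2604.9 g/s and vapour = 372.12 g/s.
The evaporator receives (1−α)·2977 of feed at 0.871 water and removes 0.587 of that water:
0.587×0.871×(1−α)×2977 = 372.12
(1−α) = 372.12/1522.1 = 0.2445;  α = 0.7555.
Bypass flow = 0.7555×2977 = 2249.2 g/s.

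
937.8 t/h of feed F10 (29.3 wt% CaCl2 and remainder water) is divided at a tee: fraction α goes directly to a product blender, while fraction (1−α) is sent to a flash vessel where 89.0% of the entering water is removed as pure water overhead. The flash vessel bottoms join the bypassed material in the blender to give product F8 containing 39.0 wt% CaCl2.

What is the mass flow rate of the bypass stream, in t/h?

567.1 t/h

All 937.8×0.293 = 274.78 t/h of CaCl2 reaches F8, so F8 = 274.78/0.390 = 704.55 t/h and vapour = 233.25 t/h.
The evaporator receives (1−α)·937.8 of feed at 0.707 water and removes 0.890 of that water:
0.890×0.707×(1−α)×937.8 = 233.25
(1−α) = 233.25/590.09 = 0.3953;  α = 0.6047.
Bypass flow = 0.6047×937.8 = 567.11 t/h.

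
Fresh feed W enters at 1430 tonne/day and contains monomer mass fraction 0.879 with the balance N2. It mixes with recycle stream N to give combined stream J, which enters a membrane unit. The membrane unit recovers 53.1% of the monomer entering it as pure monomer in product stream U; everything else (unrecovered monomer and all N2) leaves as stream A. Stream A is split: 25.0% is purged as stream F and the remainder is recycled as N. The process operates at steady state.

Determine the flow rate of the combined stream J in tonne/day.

N2 enters only via W and leaves only via the purge: 1430×0.121 = 0.250×(N2 in A), and the membrane unit passes all N2, so N2 in J = N2 in A = 692.12 tonne/day.
monomer in J: m_A = 1430×0.879 + (1−0.250)·(1−0.531)·m_A, so m_A = 1257/0.6482 = 1939 tonne/day.
J = 1939 + 692.12 = 2631.1 tonne/day.

2631 tonne/day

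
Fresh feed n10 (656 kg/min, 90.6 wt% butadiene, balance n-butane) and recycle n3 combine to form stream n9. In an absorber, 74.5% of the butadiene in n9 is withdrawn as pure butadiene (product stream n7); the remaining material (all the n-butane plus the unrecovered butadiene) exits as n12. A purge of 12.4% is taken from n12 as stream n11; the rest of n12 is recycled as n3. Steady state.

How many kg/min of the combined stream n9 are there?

n-butane enters only via n10 and leaves only via the purge: 656×0.094 = 0.124×(n-butane in n12), and the absorber passes all n-butane, so n-butane in n9 = n-butane in n12 = 497.29 kg/min.
butadiene in n9: m_A = 656×0.906 + (1−0.124)·(1−0.745)·m_A, so m_A = 594.34/0.7766 = 765.29 kg/min.
n9 = 765.29 + 497.29 = 1262.6 kg/min.

1263 kg/min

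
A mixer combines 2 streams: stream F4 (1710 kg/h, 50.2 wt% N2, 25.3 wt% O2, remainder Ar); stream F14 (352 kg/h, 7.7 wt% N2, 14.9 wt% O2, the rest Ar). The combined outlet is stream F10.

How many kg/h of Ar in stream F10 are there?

Ar out = Ar in = 1710×0.245 + 352×0.774 = 691.4 kg/h.

691.4 kg/h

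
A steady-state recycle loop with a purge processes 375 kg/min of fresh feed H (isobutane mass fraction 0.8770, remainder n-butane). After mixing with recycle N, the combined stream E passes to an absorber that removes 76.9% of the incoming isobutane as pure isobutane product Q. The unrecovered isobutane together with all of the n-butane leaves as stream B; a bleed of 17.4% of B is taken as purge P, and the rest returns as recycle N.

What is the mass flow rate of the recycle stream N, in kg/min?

296.5 kg/min

n-butane enters only via H and leaves only via the purge: 375×0.123 = 0.174×(n-butane in B), and the absorber passes all n-butane, so n-butane in E = n-butane in B = 265.09 kg/min.
isobutane in E: m_A = 375×0.877 + (1−0.174)·(1−0.769)·m_A, so m_A = 328.88/0.8092 = 406.42 kg/min.
B = (1−0.769)×406.42 + 265.09 = 358.97 kg/min.
Recycle N = (1−0.174)×358.97 = 296.51 kg/min.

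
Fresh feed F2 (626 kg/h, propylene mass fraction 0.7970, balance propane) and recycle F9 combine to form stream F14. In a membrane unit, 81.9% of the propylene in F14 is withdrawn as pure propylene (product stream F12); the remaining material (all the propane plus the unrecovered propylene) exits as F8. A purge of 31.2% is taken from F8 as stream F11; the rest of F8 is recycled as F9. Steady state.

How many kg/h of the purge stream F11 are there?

propane enters only via F2 and leaves only via the purge: 626×0.203 = 0.312×(propane in F8), and the membrane unit passes all propane, so propane in F14 = propane in F8 = 407.3 kg/h.
propylene in F14: m_A = 626×0.797 + (1−0.312)·(1−0.819)·m_A, so m_A = 498.92/0.8755 = 569.89 kg/h.
F8 = (1−0.819)×569.89 + 407.3 = 510.45 kg/h.
Purge F11 = 0.312×510.45 = 159.26 kg/h.

159.3 kg/h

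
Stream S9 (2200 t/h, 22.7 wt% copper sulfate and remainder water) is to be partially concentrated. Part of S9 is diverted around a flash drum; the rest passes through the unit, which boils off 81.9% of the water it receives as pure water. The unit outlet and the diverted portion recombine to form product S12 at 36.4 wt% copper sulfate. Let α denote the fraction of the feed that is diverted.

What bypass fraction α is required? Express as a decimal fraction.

All 2200×0.227 = 499.4 t/h of copper sulfate reaches S12, so S12 = 499.4/0.364 = 1372 t/h and vapour = 828.02 t/h.
The evaporator receives (1−α)·2200 of feed at 0.773 water and removes 0.819 of that water:
0.819×0.773×(1−α)×2200 = 828.02
(1−α) = 828.02/1392.8 = 0.5945;  α = 0.4055.

0.405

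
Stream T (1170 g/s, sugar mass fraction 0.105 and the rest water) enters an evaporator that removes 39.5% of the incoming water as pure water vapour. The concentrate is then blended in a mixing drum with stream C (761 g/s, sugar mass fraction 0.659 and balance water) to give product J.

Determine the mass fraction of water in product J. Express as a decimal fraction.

Vapour removed = 0.395×0.895×1170 = 413.62 g/s; concentrate = 756.38 g/s.
water reaching the mixer = 633.53 (from concentrate) + 761×0.341 = 893.03 g/s.
Product flow = 756.38 + 761 = 1517.4 g/s; water fraction = 0.589.

0.589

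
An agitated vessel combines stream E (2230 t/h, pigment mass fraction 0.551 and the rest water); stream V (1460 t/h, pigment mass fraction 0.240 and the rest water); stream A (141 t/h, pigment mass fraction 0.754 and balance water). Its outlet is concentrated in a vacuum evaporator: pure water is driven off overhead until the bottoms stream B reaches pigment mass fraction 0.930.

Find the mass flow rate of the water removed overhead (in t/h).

2019 t/h

pigment entering = 2230×0.551 + 1460×0.240 + 141×0.754 = 1685.4 t/h.
All pigment reports to B, so B = 1685.4/0.930 = 1812.3 t/h.
Total feed = 3831 t/h; overhead = 3831 − 1812.3 = 2018.7 t/h.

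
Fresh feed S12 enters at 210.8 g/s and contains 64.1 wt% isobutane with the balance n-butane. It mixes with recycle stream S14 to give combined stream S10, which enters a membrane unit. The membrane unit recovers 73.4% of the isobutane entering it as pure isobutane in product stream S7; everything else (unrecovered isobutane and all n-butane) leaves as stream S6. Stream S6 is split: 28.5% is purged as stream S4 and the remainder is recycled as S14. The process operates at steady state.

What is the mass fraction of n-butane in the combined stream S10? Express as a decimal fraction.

n-butane enters only via S12 and leaves only via the purge: 210.8×0.359 = 0.285×(n-butane in S6), and the membrane unit passes all n-butane, so n-butane in S10 = n-butane in S6 = 265.53 g/s.
isobutane in S10: m_A = 210.8×0.641 + (1−0.285)·(1−0.734)·m_A, so m_A = 135.12/0.8098 = 166.86 g/s.
S10 = 166.86 + 265.53 = 432.39 g/s.
n-butane fraction in S10 = 265.53/432.39 = 0.614.

0.614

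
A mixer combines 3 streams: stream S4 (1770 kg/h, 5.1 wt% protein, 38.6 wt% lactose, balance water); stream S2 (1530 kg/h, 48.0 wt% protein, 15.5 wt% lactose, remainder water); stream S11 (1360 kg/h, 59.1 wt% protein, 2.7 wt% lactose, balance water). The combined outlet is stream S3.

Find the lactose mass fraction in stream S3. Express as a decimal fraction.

Total flow out = 1770 + 1530 + 1360 = 4660 kg/h.
lactose in = 1770×0.386 + 1530×0.155 + 1360×0.027 = 957.09 kg/h.
lactose mass fraction in S3 = 957.09/4660 = 0.205.

0.205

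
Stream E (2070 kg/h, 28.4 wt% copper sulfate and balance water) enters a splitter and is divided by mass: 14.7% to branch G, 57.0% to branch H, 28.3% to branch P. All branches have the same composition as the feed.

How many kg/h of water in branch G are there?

Branch G total = 0.147×2070 = 304.29 kg/h.
water in G = 0.716×304.29 = 217.87 kg/h.

217.9 kg/h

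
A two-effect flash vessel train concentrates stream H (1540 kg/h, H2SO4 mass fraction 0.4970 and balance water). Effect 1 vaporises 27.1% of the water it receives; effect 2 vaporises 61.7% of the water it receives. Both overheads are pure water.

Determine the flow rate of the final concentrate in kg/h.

water in feed = 1540×0.503 = 774.62 kg/h.
After stage 1: water left = (1−0.271)×774.62 = 564.7; stream total = 1330.1 kg/h.
After stage 2: water left = (1−0.617)×564.7 = 216.28; final concentrate = 981.66 kg/h.

981.7 kg/h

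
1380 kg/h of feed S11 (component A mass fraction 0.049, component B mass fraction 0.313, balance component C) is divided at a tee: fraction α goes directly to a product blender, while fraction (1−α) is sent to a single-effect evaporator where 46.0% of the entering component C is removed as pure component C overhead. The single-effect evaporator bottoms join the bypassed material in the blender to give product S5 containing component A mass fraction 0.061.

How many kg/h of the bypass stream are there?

All 1380×0.049 = 67.62 kg/h of component A reaches S5, so S5 = 67.62/0.061 = 1108.5 kg/h and vapour = 271.48 kg/h.
The evaporator receives (1−α)·1380 of feed at 0.638 component C and removes 0.460 of that component C:
0.460×0.638×(1−α)×1380 = 271.48
(1−α) = 271.48/405 = 0.6703;  α = 0.3297.
Bypass flow = 0.3297×1380 = 454.98 kg/h.

455 kg/h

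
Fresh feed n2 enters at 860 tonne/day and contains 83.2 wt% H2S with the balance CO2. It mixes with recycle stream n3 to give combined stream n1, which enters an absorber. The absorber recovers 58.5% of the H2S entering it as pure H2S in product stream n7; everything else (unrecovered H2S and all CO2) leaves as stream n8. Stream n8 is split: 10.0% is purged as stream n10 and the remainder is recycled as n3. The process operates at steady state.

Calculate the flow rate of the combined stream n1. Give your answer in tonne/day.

2587 tonne/day

CO2 enters only via n2 and leaves only via the purge: 860×0.168 = 0.100×(CO2 in n8), and the absorber passes all CO2, so CO2 in n1 = CO2 in n8 = 1444.8 tonne/day.
H2S in n1: m_A = 860×0.832 + (1−0.100)·(1−0.585)·m_A, so m_A = 715.52/0.6265 = 1142.1 tonne/day.
n1 = 1142.1 + 1444.8 = 2586.9 tonne/day.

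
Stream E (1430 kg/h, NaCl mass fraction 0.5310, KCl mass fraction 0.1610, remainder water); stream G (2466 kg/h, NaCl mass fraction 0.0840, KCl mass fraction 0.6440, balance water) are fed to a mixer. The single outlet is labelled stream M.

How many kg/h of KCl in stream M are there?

KCl out = KCl in = 1430×0.161 + 2466×0.644 = 1818.3 kg/h.

1818 kg/h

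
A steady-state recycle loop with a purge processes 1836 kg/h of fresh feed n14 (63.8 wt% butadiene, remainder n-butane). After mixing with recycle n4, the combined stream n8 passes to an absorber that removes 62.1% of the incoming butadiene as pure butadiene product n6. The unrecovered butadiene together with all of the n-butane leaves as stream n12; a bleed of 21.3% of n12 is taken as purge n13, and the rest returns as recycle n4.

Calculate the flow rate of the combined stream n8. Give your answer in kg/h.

n-butane enters only via n14 and leaves only via the purge: 1836×0.362 = 0.213×(n-butane in n12), and the absorber passes all n-butane, so n-butane in n8 = n-butane in n12 = 3120.3 kg/h.
butadiene in n8: m_A = 1836×0.638 + (1−0.213)·(1−0.621)·m_A, so m_A = 1171.4/0.7017 = 1669.3 kg/h.
n8 = 1669.3 + 3120.3 = 4789.6 kg/h.

4790 kg/h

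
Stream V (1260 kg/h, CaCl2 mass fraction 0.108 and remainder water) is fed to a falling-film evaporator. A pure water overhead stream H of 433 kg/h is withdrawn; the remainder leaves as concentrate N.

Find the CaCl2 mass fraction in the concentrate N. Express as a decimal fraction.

CaCl2 is not removed: 1260×0.108 = 136.08 kg/h of CaCl2 enters N.
Concentrate = 1260 − 433 = 827 kg/h.
Mass fraction = 136.08/827 = 0.165.

0.165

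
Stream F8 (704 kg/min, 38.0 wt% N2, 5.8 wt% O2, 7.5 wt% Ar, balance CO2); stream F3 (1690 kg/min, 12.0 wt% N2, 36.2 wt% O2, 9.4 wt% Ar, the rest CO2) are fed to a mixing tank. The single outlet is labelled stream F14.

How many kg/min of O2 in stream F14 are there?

O2 out = O2 in = 704×0.058 + 1690×0.362 = 652.61 kg/min.

652.6 kg/min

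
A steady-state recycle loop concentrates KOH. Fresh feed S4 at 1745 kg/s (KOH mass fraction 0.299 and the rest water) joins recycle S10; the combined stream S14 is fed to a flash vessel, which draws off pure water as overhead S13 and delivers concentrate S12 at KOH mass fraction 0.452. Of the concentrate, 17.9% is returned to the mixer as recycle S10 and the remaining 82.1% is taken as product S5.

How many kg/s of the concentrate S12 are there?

1406 kg/s

Overall KOH balance (none leaves overhead): KOH in fresh feed = KOH in product, i.e. 1745×0.299 = (1−0.179)·S12·0.452.
S12 = 521.75/(0.452×0.821) = 1406 kg/s.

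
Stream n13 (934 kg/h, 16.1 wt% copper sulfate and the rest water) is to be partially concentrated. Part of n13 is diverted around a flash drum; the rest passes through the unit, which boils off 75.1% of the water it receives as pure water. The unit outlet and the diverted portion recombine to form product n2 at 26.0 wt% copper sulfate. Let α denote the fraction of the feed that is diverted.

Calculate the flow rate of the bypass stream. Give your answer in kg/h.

369.6 kg/h

All 934×0.161 = 150.37 kg/h of copper sulfate reaches n2, so n2 = 150.37/0.260 = 578.36 kg/h and vapour = 355.64 kg/h.
The evaporator receives (1−α)·934 of feed at 0.839 water and removes 0.751 of that water:
0.751×0.839×(1−α)×934 = 355.64
(1−α) = 355.64/588.5 = 0.6043;  α = 0.3957.
Bypass flow = 0.3957×934 = 369.57 kg/h.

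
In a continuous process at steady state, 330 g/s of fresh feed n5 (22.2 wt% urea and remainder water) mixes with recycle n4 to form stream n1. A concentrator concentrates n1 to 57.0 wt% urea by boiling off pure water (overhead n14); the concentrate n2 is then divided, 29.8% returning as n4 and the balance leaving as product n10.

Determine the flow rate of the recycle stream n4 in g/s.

Overall urea balance (none leaves overhead): urea in fresh feed = urea in product, i.e. 330×0.222 = (1−0.298)·n2·0.570.
n2 = 73.26/(0.570×0.702) = 183.09 g/s.
Recycle n4 = 0.298×183.09 = 54.56 g/s.

54.56 g/s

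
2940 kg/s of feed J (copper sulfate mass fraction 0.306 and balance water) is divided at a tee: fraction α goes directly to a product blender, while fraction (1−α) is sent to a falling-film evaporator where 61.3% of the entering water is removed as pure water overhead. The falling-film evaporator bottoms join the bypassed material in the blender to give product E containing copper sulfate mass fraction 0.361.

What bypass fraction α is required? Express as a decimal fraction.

All 2940×0.306 = 899.64 kg/s of copper sulfate reaches E, so E = 899.64/0.361 = 2492.1 kg/s and vapour = 447.92 kg/s.
The evaporator receives (1−α)·2940 of feed at 0.694 water and removes 0.613 of that water:
0.613×0.694×(1−α)×2940 = 447.92
(1−α) = 447.92/1250.7 = 0.3581;  α = 0.6419.

0.642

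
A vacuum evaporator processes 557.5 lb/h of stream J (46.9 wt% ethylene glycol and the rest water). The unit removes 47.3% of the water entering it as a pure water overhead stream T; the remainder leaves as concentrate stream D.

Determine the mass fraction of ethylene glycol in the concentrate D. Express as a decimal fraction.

0.626

ethylene glycol is not removed: 557.5×0.469 = 261.47 lb/h of ethylene glycol enters D.
water entering = 557.5×0.531 = 296.03 lb/h; overhead removed = 0.473×296.03 = 140.02 lb/h.
Concentrate = 557.5 − 140.02 = 417.48 lb/h.
Mass fraction = 261.47/417.48 = 0.626.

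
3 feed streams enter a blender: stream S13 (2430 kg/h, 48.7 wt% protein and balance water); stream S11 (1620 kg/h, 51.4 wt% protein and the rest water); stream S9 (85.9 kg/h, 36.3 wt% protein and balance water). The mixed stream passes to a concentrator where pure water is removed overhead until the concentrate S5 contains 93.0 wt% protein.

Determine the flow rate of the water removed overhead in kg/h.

1935 kg/h

protein entering = 2430×0.487 + 1620×0.514 + 85.9×0.363 = 2047.3 kg/h.
All protein reports to S5, so S5 = 2047.3/0.930 = 2201.4 kg/h.
Total feed = 4135.9 kg/h; overhead = 4135.9 − 2201.4 = 1934.5 kg/h.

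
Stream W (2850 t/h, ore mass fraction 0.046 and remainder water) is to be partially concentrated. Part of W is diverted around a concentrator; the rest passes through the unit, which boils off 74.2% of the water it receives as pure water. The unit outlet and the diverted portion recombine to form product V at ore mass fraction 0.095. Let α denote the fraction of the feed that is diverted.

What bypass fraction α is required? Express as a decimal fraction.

All 2850×0.046 = 131.1 t/h of ore reaches V, so V = 131.1/0.095 = 1380 t/h and vapour = 1470 t/h.
The evaporator receives (1−α)·2850 of feed at 0.954 water and removes 0.742 of that water:
0.742×0.954×(1−α)×2850 = 1470
(1−α) = 1470/2017.4 = 0.7287;  α = 0.2713.

0.271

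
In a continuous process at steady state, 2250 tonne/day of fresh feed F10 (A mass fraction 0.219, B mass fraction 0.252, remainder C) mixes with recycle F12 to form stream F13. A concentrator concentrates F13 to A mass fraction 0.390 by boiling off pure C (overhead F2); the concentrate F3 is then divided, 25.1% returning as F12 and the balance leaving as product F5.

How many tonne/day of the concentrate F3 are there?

Overall A balance (none leaves overhead): A in fresh feed = A in product, i.e. 2250×0.219 = (1−0.251)·F3·0.390.
F3 = 492.75/(0.390×0.749) = 1686.9 tonne/day.

1687 tonne/day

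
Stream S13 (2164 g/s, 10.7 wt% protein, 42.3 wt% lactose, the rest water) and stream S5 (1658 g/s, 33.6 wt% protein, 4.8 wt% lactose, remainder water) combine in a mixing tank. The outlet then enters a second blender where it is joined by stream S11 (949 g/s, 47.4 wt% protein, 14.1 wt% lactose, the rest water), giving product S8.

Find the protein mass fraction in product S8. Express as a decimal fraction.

0.2596

Overall, product flow = 4771 g/s.
protein in = 2164×0.107 + 1658×0.336 + 949×0.474 = 1238.5 g/s.
protein fraction in S8 = 0.2596.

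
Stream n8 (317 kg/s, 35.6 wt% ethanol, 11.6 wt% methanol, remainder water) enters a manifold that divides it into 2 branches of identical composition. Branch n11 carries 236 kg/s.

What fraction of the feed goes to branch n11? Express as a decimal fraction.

Fraction to n11 = 236/317 = 0.7445.

0.744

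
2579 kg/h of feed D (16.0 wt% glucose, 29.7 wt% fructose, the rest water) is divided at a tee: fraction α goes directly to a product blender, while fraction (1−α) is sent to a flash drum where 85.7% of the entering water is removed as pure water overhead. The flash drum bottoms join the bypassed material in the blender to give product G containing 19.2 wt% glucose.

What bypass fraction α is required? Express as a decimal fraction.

0.642

All 2579×0.160 = 412.64 kg/h of glucose reaches G, so G = 412.64/0.192 = 2149.2 kg/h and vapour = 429.83 kg/h.
The evaporator receives (1−α)·2579 of feed at 0.543 water and removes 0.857 of that water:
0.857×0.543×(1−α)×2579 = 429.83
(1−α) = 429.83/1200.1 = 0.3582;  α = 0.6418.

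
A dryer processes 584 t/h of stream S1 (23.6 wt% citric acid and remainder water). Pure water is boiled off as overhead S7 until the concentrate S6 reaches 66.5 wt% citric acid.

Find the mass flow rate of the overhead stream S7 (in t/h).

376.7 t/h

citric acid is conserved: 584×0.236 = 137.82 t/h all reports to the concentrate.
Concentrate = 137.82/(target fraction) = 207.25 t/h.
Overhead = 584 − 207.25 = 376.75 t/h.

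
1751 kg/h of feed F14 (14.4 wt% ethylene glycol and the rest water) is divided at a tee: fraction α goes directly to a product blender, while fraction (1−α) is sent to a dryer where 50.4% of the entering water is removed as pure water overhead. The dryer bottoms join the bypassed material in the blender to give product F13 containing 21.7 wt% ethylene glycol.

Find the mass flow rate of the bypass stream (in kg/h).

385.6 kg/h

All 1751×0.144 = 252.14 kg/h of ethylene glycol reaches F13, so F13 = 252.14/0.217 = 1162 kg/h and vapour = 589.05 kg/h.
The evaporator receives (1−α)·1751 of feed at 0.856 water and removes 0.504 of that water:
0.504×0.856×(1−α)×1751 = 589.05
(1−α) = 589.05/755.42 = 0.7798;  α = 0.2202.
Bypass flow = 0.2202×1751 = 385.65 kg/h.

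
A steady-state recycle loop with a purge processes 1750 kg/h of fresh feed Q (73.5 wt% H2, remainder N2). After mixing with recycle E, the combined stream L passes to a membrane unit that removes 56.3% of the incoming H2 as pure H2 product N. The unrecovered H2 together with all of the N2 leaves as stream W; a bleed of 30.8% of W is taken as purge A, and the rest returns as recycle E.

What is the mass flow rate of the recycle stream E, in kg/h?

N2 enters only via Q and leaves only via the purge: 1750×0.265 = 0.308×(N2 in W), and the membrane unit passes all N2, so N2 in L = N2 in W = 1505.7 kg/h.
H2 in L: m_A = 1750×0.735 + (1−0.308)·(1−0.563)·m_A, so m_A = 1286.2/0.6976 = 1843.8 kg/h.
W = (1−0.563)×1843.8 + 1505.7 = 2311.4 kg/h.
Recycle E = (1−0.308)×2311.4 = 1599.5 kg/h.

1600 kg/h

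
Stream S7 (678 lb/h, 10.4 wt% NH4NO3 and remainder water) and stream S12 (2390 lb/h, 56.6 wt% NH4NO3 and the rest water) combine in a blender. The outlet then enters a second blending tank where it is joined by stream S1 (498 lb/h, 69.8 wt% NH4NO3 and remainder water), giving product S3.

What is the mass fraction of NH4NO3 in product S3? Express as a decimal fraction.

Overall, product flow = 3566 lb/h.
NH4NO3 in = 678×0.104 + 2390×0.566 + 498×0.698 = 1770.9 lb/h.
NH4NO3 fraction in S3 = 0.4966.

0.4966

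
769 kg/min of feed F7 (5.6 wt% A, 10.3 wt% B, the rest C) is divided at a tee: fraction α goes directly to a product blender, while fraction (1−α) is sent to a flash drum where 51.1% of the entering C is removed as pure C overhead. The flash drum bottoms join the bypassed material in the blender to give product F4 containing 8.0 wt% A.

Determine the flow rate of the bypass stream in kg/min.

232.2 kg/min

All 769×0.056 = 43.064 kg/min of A reaches F4, so F4 = 43.064/0.080 = 538.3 kg/min and vapour = 230.7 kg/min.
The evaporator receives (1−α)·769 of feed at 0.841 C and removes 0.511 of that C:
0.511×0.841×(1−α)×769 = 230.7
(1−α) = 230.7/330.48 = 0.6981;  α = 0.3019.
Bypass flow = 0.3019×769 = 232.18 kg/min.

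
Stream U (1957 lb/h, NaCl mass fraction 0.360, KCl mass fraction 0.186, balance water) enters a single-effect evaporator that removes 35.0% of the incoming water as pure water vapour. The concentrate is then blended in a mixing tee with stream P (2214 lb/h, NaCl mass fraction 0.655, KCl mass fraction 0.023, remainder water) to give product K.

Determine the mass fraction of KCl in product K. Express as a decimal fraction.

Vapour removed = 0.350×0.454×1957 = 310.97 lb/h; concentrate = 1646 lb/h.
KCl reaching the mixer = 364 (from concentrate) + 2214×0.023 = 414.92 lb/h.
Product flow = 1646 + 2214 = 3860 lb/h; KCl fraction = 0.107.

0.107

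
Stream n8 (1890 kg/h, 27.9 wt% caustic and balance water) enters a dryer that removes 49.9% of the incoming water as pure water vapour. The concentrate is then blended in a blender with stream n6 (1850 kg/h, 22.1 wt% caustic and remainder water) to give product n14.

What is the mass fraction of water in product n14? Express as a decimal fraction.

0.694

Vapour removed = 0.499×0.721×1890 = 679.98 kg/h; concentrate = 1210 kg/h.
water reaching the mixer = 682.71 (from concentrate) + 1850×0.779 = 2123.9 kg/h.
Product flow = 1210 + 1850 = 3060 kg/h; water fraction = 0.694.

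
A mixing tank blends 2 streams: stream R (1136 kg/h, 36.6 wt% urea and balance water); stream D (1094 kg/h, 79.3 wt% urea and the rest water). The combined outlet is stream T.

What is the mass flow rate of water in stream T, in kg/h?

water out = water in = 1136×0.634 + 1094×0.207 = 946.68 kg/h.

946.7 kg/h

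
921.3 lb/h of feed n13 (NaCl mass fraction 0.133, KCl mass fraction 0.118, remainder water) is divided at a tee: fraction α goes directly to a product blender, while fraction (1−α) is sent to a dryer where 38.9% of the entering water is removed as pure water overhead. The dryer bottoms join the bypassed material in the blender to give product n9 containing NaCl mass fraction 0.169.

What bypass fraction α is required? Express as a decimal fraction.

All 921.3×0.133 = 122.53 lb/h of NaCl reaches n9, so n9 = 122.53/0.169 = 725.05 lb/h and vapour = 196.25 lb/h.
The evaporator receives (1−α)·921.3 of feed at 0.749 water and removes 0.389 of that water:
0.389×0.749×(1−α)×921.3 = 196.25
(1−α) = 196.25/268.43 = 0.7311;  α = 0.2689.

0.269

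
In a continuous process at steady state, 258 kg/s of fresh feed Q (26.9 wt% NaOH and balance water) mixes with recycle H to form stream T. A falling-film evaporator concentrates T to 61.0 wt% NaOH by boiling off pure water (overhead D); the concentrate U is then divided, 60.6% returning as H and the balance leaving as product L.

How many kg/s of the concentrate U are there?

Overall NaOH balance (none leaves overhead): NaOH in fresh feed = NaOH in product, i.e. 258×0.269 = (1−0.606)·U·0.610.
U = 69.402/(0.610×0.394) = 288.77 kg/s.

288.8 kg/s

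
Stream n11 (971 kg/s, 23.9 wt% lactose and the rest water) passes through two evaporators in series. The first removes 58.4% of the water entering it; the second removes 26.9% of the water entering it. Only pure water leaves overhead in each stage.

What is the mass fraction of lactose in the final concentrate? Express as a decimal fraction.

water in feed = 971×0.761 = 738.93 kg/s.
After stage 1: water left = (1−0.584)×738.93 = 307.4; stream total = 539.46 kg/s.
After stage 2: water left = (1−0.269)×307.4 = 224.71; final concentrate = 456.77 kg/s.
lactose fraction = 232.07/456.77 = 0.5081.

0.5081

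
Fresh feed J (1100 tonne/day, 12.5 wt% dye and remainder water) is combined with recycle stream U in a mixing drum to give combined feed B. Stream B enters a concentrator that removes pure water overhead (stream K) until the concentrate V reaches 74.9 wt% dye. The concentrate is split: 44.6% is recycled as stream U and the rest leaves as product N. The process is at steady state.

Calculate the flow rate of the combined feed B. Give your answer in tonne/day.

Overall dye balance (none leaves overhead): dye in fresh feed = dye in product, i.e. 1100×0.125 = (1−0.446)·V·0.749.
V = 137.5/(0.749×0.554) = 331.37 tonne/day.
Recycle U = 0.446×331.37 = 147.79 tonne/day.
Combined feed B = 1100 + 147.79 = 1247.8 tonne/day.

1248 tonne/day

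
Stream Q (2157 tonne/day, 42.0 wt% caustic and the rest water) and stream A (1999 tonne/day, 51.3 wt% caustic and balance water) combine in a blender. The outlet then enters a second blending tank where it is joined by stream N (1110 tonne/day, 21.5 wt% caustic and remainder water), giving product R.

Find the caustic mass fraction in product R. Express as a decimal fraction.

0.4121

Overall, product flow = 5266 tonne/day.
caustic in = 2157×0.420 + 1999×0.513 + 1110×0.215 = 2170.1 tonne/day.
caustic fraction in R = 0.4121.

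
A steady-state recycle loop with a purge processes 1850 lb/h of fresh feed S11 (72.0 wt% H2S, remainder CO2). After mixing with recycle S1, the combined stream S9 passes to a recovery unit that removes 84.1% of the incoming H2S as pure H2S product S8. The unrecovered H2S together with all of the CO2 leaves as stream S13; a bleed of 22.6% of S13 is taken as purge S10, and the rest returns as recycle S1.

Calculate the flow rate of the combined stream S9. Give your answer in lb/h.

3811 lb/h

CO2 enters only via S11 and leaves only via the purge: 1850×0.280 = 0.226×(CO2 in S13), and the recovery unit passes all CO2, so CO2 in S9 = CO2 in S13 = 2292 lb/h.
H2S in S9: m_A = 1850×0.720 + (1−0.226)·(1−0.841)·m_A, so m_A = 1332/0.8769 = 1518.9 lb/h.
S9 = 1518.9 + 2292 = 3811 lb/h.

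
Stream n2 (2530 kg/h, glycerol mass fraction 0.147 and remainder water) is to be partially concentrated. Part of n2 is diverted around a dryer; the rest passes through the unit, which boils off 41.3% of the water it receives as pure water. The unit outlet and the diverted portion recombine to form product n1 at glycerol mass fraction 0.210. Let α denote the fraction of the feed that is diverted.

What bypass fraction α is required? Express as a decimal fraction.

All 2530×0.147 = 371.91 kg/h of glycerol reaches n1, so n1 = 371.91/0.210 = 1771 kg/h and vapour = 759 kg/h.
The evaporator receives (1−α)·2530 of feed at 0.853 water and removes 0.413 of that water:
0.413×0.853×(1−α)×2530 = 759
(1−α) = 759/891.29 = 0.8516;  α = 0.1484.

0.148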